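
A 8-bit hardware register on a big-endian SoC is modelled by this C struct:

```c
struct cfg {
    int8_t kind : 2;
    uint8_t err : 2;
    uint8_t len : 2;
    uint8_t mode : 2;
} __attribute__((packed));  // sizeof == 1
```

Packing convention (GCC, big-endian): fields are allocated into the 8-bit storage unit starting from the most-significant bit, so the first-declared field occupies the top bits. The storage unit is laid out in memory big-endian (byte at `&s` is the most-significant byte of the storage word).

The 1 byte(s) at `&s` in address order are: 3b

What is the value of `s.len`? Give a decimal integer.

2

[0]=0x3b (big-endian) → word 0x3b
kind [6+:2] = (word>>6) & 0x3 = 0
err [4+:2] = (word>>4) & 0x3 = 3
len [2+:2] = (word>>2) & 0x3 = 2  ←
mode [0+:2] = (word>>0) & 0x3 = 3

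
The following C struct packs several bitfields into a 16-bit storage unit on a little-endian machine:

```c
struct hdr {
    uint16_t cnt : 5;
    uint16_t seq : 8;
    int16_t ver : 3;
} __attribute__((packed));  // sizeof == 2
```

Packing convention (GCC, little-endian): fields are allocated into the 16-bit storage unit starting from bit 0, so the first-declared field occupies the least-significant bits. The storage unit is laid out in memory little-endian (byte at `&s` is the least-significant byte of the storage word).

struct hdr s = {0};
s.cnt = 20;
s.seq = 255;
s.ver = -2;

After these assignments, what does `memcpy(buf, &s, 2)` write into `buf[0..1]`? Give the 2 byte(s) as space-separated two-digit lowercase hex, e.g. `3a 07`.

cnt:5 = 20 → 0x14 << 0 → word 0x0014
seq:8 = 255 → 0xff << 5 → word 0x1ff4
ver:3 = -2 → 0x6 << 13 → word 0xdff4
word = 0xdff4 → little-endian bytes:
  [0]=0xf4  [1]=0xdf

f4 df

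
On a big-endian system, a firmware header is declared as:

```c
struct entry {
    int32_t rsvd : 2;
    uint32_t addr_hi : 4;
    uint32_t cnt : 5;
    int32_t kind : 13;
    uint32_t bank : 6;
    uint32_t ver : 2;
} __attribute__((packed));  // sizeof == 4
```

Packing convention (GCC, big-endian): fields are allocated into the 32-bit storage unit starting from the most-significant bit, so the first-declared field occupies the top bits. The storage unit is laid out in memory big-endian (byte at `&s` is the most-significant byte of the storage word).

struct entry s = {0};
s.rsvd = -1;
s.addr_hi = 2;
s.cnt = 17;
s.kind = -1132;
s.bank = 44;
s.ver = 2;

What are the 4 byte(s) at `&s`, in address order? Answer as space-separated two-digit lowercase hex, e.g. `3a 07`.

ca 3b 94 b2

[30+:2] rsvd=-1 & 0x3 = 0x3; word=0xc0000000
[26+:4] addr_hi=2 & 0xf = 0x2; word=0xc8000000
[21+:5] cnt=17 & 0x1f = 0x11; word=0xca200000
[8+:13] kind=-1132 & 0x1fff = 0x1b94; word=0xca3b9400
[2+:6] bank=44 & 0x3f = 0x2c; word=0xca3b94b0
[0+:2] ver=2 & 0x3 = 0x2; word=0xca3b94b2
word = 0xca3b94b2 → big-endian bytes:
  [0]=0xca  [1]=0x3b  [2]=0x94  [3]=0xb2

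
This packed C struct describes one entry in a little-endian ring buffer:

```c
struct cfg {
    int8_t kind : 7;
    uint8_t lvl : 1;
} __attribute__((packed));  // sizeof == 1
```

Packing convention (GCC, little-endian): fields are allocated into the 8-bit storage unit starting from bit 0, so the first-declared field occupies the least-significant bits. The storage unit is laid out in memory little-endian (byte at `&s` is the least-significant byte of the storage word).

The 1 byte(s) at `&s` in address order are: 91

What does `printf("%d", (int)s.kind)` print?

17

[0]=0x91 (little-endian) → word 0x91
kind [0+:7] = (word>>0) & 0x7f = 17  ←
lvl [7+:1] = (word>>7) & 0x1 = 1
kind signed 7b, MSB=0: value = 17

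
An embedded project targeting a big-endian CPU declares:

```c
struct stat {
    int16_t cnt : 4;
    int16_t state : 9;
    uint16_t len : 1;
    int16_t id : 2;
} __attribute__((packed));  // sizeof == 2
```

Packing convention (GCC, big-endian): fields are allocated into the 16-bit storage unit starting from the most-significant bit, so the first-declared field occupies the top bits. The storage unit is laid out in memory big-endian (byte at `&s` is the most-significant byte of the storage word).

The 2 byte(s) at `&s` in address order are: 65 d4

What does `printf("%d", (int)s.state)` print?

[0]=0x65 [1]=0xd4 (big-endian) → word 0x65d4
cnt [12+:4] = (word>>12) & 0xf = 6
state [3+:9] = (word>>3) & 0x1ff = 186  ←
len [2+:1] = (word>>2) & 0x1 = 1
id [0+:2] = (word>>0) & 0x3 = 0
state signed 9b, MSB=0: value = 186

186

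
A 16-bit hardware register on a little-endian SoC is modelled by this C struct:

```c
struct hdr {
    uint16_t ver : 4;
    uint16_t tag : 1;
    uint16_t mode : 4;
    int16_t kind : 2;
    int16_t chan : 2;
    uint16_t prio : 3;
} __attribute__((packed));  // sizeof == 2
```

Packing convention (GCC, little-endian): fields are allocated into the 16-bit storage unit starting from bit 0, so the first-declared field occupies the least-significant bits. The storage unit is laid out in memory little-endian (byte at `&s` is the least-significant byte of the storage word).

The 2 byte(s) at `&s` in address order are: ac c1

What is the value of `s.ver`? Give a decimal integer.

[0]=0xac [1]=0xc1 (little-endian) → word 0xc1ac
ver [0+:4] = (word>>0) & 0xf = 12  ←
tag [4+:1] = (word>>4) & 0x1 = 0
mode [5+:4] = (word>>5) & 0xf = 13
kind [9+:2] = (word>>9) & 0x3 = 0
chan [11+:2] = (word>>11) & 0x3 = 0
prio [13+:3] = (word>>13) & 0x7 = 6

12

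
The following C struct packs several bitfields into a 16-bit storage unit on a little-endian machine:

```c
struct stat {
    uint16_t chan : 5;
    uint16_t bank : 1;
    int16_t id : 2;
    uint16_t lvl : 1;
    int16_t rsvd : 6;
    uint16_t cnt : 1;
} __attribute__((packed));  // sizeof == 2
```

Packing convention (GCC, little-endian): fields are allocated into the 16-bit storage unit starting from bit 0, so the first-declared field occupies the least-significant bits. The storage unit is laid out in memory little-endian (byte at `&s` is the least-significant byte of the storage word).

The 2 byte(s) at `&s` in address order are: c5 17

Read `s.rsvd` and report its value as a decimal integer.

[0]=0xc5 [1]=0x17 (little-endian) → word 0x17c5
chan [0+:5] = (word>>0) & 0x1f = 5
bank [5+:1] = (word>>5) & 0x1 = 0
id [6+:2] = (word>>6) & 0x3 = 3
lvl [8+:1] = (word>>8) & 0x1 = 1
rsvd [9+:6] = (word>>9) & 0x3f = 11  ←
cnt [15+:1] = (word>>15) & 0x1 = 0
rsvd signed 6b, MSB=0: value = 11

11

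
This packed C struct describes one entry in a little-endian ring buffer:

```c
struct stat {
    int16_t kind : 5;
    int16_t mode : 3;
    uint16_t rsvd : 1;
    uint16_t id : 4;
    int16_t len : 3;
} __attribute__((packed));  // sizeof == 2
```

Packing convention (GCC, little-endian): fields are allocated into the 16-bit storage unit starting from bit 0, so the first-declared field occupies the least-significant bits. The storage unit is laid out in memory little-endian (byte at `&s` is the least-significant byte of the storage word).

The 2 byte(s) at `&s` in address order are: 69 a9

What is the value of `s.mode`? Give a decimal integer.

[0]=0x69 [1]=0xa9 (little-endian) → word 0xa969
kind [0+:5] = (word>>0) & 0x1f = 9
mode [5+:3] = (word>>5) & 0x7 = 3  ←
rsvd [8+:1] = (word>>8) & 0x1 = 1
id [9+:4] = (word>>9) & 0xf = 4
len [13+:3] = (word>>13) & 0x7 = 5
mode signed 3b, MSB=0: value = 3

3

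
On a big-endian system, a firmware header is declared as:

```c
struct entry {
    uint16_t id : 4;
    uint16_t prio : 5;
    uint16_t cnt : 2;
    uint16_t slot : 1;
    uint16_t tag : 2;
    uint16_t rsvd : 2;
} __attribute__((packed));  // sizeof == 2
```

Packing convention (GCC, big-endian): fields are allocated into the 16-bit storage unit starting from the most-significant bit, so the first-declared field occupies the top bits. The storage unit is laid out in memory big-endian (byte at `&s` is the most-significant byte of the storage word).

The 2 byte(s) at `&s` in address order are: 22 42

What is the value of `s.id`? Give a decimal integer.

[0]=0x22 [1]=0x42 (big-endian) → word 0x2242
id:4 @ bit 12 → (0x2242>>12)&0xf = 0x2  ←
prio:5 @ bit 7 → (0x2242>>7)&0x1f = 0x4
cnt:2 @ bit 5 → (0x2242>>5)&0x3 = 0x2
slot:1 @ bit 4 → (0x2242>>4)&0x1 = 0x0
tag:2 @ bit 2 → (0x2242>>2)&0x3 = 0x0
rsvd:2 @ bit 0 → (0x2242>>0)&0x3 = 0x2

2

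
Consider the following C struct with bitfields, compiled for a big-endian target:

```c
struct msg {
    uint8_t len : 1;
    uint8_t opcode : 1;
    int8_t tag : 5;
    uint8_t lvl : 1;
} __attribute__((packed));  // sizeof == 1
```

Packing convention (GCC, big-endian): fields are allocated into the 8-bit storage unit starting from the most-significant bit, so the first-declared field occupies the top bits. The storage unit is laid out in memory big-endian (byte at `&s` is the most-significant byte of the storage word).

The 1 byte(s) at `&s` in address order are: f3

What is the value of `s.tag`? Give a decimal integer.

-7

[0]=0xf3 (big-endian) → word 0xf3
len:1 @ bit 7 → (0xf3>>7)&0x1 = 0x1
opcode:1 @ bit 6 → (0xf3>>6)&0x1 = 0x1
tag:5 @ bit 1 → (0xf3>>1)&0x1f = 0x19  ←
lvl:1 @ bit 0 → (0xf3>>0)&0x1 = 0x1
tag signed 5b, MSB=1: 25 - 32 = -7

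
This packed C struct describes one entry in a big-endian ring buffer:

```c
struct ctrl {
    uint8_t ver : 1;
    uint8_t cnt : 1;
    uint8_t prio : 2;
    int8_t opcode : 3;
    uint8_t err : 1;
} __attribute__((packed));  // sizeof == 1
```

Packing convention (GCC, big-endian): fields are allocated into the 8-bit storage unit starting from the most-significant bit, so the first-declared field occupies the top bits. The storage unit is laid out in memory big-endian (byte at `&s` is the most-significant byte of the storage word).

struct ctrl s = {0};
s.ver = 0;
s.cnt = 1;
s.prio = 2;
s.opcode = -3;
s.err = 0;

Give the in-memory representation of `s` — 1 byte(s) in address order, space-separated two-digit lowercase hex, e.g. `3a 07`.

6a

ver (1b) val=0 bits=0x0 at bit 7: 0x00
cnt (1b) val=1 bits=0x1 at bit 6: 0x40
prio (2b) val=2 bits=0x2 at bit 4: 0x60
opcode (3b) val=-3 bits=0x5 at bit 1: 0x6a
err (1b) val=0 bits=0x0 at bit 0: 0x6a
word = 0x6a → big-endian bytes:
  [0]=0x6a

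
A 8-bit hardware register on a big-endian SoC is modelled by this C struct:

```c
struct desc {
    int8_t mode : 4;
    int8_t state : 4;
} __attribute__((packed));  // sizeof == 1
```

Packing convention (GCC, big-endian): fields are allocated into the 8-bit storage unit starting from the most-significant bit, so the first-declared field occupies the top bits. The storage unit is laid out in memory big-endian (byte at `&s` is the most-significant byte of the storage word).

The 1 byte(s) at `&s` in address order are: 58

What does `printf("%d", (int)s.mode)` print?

[0]=0x58 (big-endian) → word 0x58
mode [4+:4] = (word>>4) & 0xf = 5  ←
state [0+:4] = (word>>0) & 0xf = 8
mode signed 4b, MSB=0: value = 5

5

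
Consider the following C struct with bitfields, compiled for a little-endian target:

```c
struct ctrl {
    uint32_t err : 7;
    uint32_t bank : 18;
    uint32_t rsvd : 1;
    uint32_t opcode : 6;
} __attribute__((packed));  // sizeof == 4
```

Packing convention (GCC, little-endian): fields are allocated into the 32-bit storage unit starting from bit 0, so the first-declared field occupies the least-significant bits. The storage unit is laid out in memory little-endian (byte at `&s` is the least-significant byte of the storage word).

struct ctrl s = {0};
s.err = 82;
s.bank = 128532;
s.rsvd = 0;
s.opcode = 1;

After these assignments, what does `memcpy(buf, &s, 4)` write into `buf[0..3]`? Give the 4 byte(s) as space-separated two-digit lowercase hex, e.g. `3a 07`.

[0+:7] err=82 & 0x7f = 0x52; word=0x00000052
[7+:18] bank=128532 & 0x3ffff = 0x1f614; word=0x00fb0a52
[25+:1] rsvd=0 & 0x1 = 0x0; word=0x00fb0a52
[26+:6] opcode=1 & 0x3f = 0x1; word=0x04fb0a52
word = 0x04fb0a52 → little-endian bytes:
  [0]=0x52  [1]=0x0a  [2]=0xfb  [3]=0x04

52 0a fb 04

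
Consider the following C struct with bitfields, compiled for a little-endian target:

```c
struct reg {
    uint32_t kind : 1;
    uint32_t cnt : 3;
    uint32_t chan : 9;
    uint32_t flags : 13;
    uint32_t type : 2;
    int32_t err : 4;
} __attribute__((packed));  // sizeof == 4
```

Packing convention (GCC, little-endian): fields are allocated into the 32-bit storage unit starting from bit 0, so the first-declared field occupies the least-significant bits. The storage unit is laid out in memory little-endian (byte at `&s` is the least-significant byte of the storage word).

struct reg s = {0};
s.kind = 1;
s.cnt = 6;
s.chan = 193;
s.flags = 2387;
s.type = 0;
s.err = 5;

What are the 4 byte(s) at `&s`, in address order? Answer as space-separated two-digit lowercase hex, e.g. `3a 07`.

kind:1 = 1 → 0x1 << 0 → word 0x00000001
cnt:3 = 6 → 0x6 << 1 → word 0x0000000d
chan:9 = 193 → 0xc1 << 4 → word 0x00000c1d
flags:13 = 2387 → 0x953 << 13 → word 0x012a6c1d
type:2 = 0 → 0x0 << 26 → word 0x012a6c1d
err:4 = 5 → 0x5 << 28 → word 0x512a6c1d
word = 0x512a6c1d → little-endian bytes:
  [0]=0x1d  [1]=0x6c  [2]=0x2a  [3]=0x51

1d 6c 2a 51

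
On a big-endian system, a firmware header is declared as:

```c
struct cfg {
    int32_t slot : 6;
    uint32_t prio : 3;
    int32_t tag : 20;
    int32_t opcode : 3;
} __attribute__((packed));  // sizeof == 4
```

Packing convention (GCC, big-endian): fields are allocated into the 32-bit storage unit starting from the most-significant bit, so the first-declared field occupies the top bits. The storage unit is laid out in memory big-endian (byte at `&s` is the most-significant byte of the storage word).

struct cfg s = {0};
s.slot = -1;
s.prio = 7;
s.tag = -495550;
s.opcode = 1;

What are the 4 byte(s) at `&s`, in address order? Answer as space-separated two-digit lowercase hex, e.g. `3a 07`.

ff c3 82 11

slot (6b) val=-1 bits=0x3f at bit 26: 0xfc000000
prio (3b) val=7 bits=0x7 at bit 23: 0xff800000
tag (20b) val=-495550 bits=0x87042 at bit 3: 0xffc38210
opcode (3b) val=1 bits=0x1 at bit 0: 0xffc38211
word = 0xffc38211 → big-endian bytes:
  [0]=0xff  [1]=0xc3  [2]=0x82  [3]=0x11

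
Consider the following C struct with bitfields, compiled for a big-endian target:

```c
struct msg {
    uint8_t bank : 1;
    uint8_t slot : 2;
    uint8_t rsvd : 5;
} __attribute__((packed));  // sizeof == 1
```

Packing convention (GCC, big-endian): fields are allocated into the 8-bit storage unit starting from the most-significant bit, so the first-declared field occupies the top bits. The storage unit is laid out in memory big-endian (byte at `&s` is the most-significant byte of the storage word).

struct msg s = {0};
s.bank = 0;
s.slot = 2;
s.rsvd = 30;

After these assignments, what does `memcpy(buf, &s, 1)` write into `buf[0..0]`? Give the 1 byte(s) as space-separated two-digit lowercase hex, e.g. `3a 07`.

[7+:1] bank=0 & 0x1 = 0x0; word=0x00
[5+:2] slot=2 & 0x3 = 0x2; word=0x40
[0+:5] rsvd=30 & 0x1f = 0x1e; word=0x5e
word = 0x5e → big-endian bytes:
  [0]=0x5e

5e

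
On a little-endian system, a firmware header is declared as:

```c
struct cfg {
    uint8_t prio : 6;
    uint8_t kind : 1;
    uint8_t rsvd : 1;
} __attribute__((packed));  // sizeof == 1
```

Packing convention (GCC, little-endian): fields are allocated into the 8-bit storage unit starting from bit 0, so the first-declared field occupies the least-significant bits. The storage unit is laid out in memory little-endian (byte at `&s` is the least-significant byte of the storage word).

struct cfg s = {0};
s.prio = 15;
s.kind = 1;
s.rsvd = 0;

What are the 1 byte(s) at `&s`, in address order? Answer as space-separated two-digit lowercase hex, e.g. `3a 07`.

[0+:6] prio=15 & 0x3f = 0xf; word=0x0f
[6+:1] kind=1 & 0x1 = 0x1; word=0x4f
[7+:1] rsvd=0 & 0x1 = 0x0; word=0x4f
word = 0x4f → little-endian bytes:
  [0]=0x4f

4f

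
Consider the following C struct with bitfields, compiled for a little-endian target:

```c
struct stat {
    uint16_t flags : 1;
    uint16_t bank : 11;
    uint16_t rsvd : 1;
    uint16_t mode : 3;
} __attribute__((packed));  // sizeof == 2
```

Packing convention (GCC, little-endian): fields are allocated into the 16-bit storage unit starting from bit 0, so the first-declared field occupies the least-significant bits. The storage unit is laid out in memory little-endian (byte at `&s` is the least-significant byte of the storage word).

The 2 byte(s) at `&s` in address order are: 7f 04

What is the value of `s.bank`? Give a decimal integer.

[0]=0x7f [1]=0x04 (little-endian) → word 0x047f
flags:1 @ bit 0 → (0x047f>>0)&0x1 = 0x1
bank:11 @ bit 1 → (0x047f>>1)&0x7ff = 0x23f  ←
rsvd:1 @ bit 12 → (0x047f>>12)&0x1 = 0x0
mode:3 @ bit 13 → (0x047f>>13)&0x7 = 0x0

575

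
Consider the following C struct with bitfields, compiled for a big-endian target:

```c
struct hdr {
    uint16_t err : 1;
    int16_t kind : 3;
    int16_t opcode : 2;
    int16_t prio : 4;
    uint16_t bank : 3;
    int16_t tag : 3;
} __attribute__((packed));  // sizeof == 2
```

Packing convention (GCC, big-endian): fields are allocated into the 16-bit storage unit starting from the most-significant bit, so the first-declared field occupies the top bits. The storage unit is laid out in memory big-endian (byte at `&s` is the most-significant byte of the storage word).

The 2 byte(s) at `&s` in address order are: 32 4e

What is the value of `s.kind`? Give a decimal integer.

3

[0]=0x32 [1]=0x4e (big-endian) → word 0x324e
err:1 @ bit 15 → (0x324e>>15)&0x1 = 0x0
kind:3 @ bit 12 → (0x324e>>12)&0x7 = 0x3  ←
opcode:2 @ bit 10 → (0x324e>>10)&0x3 = 0x0
prio:4 @ bit 6 → (0x324e>>6)&0xf = 0x9
bank:3 @ bit 3 → (0x324e>>3)&0x7 = 0x1
tag:3 @ bit 0 → (0x324e>>0)&0x7 = 0x6
kind signed 3b, MSB=0: value = 3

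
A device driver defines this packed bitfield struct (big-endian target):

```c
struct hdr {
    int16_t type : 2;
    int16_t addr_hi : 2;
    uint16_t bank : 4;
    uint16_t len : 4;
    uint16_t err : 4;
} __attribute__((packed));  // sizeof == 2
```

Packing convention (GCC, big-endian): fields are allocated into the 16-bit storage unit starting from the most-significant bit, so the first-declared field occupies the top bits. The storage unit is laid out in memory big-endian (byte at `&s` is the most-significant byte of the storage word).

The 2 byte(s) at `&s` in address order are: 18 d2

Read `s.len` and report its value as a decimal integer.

[0]=0x18 [1]=0xd2 (big-endian) → word 0x18d2
type [14+:2] = (word>>14) & 0x3 = 0
addr_hi [12+:2] = (word>>12) & 0x3 = 1
bank [8+:4] = (word>>8) & 0xf = 8
len [4+:4] = (word>>4) & 0xf = 13  ←
err [0+:4] = (word>>0) & 0xf = 2

13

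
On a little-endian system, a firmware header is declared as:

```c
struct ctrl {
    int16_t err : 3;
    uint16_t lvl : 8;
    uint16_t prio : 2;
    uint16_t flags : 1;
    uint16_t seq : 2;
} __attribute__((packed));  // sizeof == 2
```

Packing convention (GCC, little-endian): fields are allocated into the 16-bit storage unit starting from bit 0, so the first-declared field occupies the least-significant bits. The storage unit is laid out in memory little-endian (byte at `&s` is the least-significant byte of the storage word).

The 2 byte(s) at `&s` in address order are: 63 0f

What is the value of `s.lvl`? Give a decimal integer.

[0]=0x63 [1]=0x0f (little-endian) → word 0x0f63
err [0+:3] = (word>>0) & 0x7 = 3
lvl [3+:8] = (word>>3) & 0xff = 236  ←
prio [11+:2] = (word>>11) & 0x3 = 1
flags [13+:1] = (word>>13) & 0x1 = 0
seq [14+:2] = (word>>14) & 0x3 = 0

236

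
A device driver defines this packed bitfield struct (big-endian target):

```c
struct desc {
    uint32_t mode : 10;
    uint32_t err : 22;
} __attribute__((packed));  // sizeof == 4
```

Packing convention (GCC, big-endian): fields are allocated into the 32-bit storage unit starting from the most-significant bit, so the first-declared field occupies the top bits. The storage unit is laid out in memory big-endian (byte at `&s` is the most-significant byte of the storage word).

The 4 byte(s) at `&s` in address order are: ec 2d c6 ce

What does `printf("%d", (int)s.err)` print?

3000014

[0]=0xec [1]=0x2d [2]=0xc6 [3]=0xce (big-endian) → word 0xec2dc6ce
mode:10 @ bit 22 → (0xec2dc6ce>>22)&0x3ff = 0x3b0
err:22 @ bit 0 → (0xec2dc6ce>>0)&0x3fffff = 0x2dc6ce  ←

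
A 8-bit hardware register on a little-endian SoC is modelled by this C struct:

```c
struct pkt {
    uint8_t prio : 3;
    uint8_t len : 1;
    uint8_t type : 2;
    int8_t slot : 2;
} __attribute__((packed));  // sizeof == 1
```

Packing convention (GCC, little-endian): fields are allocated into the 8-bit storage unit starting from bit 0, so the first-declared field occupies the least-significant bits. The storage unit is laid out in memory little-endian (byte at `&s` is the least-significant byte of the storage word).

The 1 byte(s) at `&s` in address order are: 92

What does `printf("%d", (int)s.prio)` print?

2

[0]=0x92 (little-endian) → word 0x92
prio:3 @ bit 0 → (0x92>>0)&0x7 = 0x2  ←
len:1 @ bit 3 → (0x92>>3)&0x1 = 0x0
type:2 @ bit 4 → (0x92>>4)&0x3 = 0x1
slot:2 @ bit 6 → (0x92>>6)&0x3 = 0x2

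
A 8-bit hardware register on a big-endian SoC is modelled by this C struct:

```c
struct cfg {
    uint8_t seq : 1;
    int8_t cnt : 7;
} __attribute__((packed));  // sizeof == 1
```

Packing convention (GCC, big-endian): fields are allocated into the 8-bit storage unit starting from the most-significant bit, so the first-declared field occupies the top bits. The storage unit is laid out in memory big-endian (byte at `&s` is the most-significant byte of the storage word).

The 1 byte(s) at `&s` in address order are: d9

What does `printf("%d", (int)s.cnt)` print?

-39

[0]=0xd9 (big-endian) → word 0xd9
seq:1 @ bit 7 → (0xd9>>7)&0x1 = 0x1
cnt:7 @ bit 0 → (0xd9>>0)&0x7f = 0x59  ←
cnt signed 7b, MSB=1: 89 - 128 = -39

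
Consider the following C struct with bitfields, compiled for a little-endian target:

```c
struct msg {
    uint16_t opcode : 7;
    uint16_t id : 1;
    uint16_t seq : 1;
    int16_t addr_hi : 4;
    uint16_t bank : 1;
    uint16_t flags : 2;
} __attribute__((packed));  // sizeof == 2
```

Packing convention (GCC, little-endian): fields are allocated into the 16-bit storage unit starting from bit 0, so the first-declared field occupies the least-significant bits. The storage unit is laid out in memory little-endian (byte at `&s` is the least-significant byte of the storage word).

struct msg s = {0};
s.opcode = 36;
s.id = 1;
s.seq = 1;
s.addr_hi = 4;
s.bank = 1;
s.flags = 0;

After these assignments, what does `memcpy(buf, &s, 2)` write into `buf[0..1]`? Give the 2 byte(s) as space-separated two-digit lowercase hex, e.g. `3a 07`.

[0+:7] opcode=36 & 0x7f = 0x24; word=0x0024
[7+:1] id=1 & 0x1 = 0x1; word=0x00a4
[8+:1] seq=1 & 0x1 = 0x1; word=0x01a4
[9+:4] addr_hi=4 & 0xf = 0x4; word=0x09a4
[13+:1] bank=1 & 0x1 = 0x1; word=0x29a4
[14+:2] flags=0 & 0x3 = 0x0; word=0x29a4
word = 0x29a4 → little-endian bytes:
  [0]=0xa4  [1]=0x29

a4 29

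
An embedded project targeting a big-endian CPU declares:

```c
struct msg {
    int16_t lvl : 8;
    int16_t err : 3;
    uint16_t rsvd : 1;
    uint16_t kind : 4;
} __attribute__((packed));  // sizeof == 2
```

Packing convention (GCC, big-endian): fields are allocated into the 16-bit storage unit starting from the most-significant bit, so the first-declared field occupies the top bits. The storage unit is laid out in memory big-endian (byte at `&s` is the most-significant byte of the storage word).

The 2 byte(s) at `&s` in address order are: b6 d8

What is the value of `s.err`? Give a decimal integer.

-2

[0]=0xb6 [1]=0xd8 (big-endian) → word 0xb6d8
lvl [8+:8] = (word>>8) & 0xff = 182
err [5+:3] = (word>>5) & 0x7 = 6  ←
rsvd [4+:1] = (word>>4) & 0x1 = 1
kind [0+:4] = (word>>0) & 0xf = 8
err signed 3b, MSB=1: 6 - 8 = -2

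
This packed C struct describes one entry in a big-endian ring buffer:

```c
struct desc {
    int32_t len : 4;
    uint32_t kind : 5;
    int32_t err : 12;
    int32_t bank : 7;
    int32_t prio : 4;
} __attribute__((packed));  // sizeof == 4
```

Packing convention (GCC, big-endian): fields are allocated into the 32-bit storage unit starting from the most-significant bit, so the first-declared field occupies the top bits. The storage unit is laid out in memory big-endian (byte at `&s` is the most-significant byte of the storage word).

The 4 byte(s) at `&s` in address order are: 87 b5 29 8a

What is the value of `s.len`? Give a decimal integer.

-8

[0]=0x87 [1]=0xb5 [2]=0x29 [3]=0x8a (big-endian) → word 0x87b5298a
len [28+:4] = (word>>28) & 0xf = 8  ←
kind [23+:5] = (word>>23) & 0x1f = 15
err [11+:12] = (word>>11) & 0xfff = 1701
bank [4+:7] = (word>>4) & 0x7f = 24
prio [0+:4] = (word>>0) & 0xf = 10
len signed 4b, MSB=1: 8 - 16 = -8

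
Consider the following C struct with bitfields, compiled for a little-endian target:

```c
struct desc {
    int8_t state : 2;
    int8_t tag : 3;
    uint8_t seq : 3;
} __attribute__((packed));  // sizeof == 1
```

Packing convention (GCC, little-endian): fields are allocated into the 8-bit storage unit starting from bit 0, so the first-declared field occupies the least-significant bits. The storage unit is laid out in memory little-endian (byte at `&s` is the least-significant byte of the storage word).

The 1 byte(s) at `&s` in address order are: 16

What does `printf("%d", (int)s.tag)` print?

[0]=0x16 (little-endian) → word 0x16
state:2 @ bit 0 → (0x16>>0)&0x3 = 0x2
tag:3 @ bit 2 → (0x16>>2)&0x7 = 0x5  ←
seq:3 @ bit 5 → (0x16>>5)&0x7 = 0x0
tag signed 3b, MSB=1: 5 - 8 = -3

-3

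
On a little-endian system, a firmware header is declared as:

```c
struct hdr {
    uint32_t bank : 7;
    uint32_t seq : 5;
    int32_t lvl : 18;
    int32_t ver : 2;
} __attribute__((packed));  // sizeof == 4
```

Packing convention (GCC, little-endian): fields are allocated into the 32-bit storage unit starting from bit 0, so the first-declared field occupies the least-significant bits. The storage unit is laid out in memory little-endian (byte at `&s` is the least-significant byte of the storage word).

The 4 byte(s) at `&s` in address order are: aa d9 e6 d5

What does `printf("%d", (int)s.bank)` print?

42

[0]=0xaa [1]=0xd9 [2]=0xe6 [3]=0xd5 (little-endian) → word 0xd5e6d9aa
bank:7 @ bit 0 → (0xd5e6d9aa>>0)&0x7f = 0x2a  ←
seq:5 @ bit 7 → (0xd5e6d9aa>>7)&0x1f = 0x13
lvl:18 @ bit 12 → (0xd5e6d9aa>>12)&0x3ffff = 0x15e6d
ver:2 @ bit 30 → (0xd5e6d9aa>>30)&0x3 = 0x3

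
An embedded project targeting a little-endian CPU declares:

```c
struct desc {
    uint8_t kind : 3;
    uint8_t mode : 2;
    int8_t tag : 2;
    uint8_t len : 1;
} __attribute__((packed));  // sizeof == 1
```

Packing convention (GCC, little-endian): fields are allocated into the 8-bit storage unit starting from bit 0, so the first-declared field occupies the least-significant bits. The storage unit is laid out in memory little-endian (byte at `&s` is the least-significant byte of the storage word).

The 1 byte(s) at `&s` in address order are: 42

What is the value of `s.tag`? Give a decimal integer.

[0]=0x42 (little-endian) → word 0x42
kind:3 @ bit 0 → (0x42>>0)&0x7 = 0x2
mode:2 @ bit 3 → (0x42>>3)&0x3 = 0x0
tag:2 @ bit 5 → (0x42>>5)&0x3 = 0x2  ←
len:1 @ bit 7 → (0x42>>7)&0x1 = 0x0
tag signed 2b, MSB=1: 2 - 4 = -2

-2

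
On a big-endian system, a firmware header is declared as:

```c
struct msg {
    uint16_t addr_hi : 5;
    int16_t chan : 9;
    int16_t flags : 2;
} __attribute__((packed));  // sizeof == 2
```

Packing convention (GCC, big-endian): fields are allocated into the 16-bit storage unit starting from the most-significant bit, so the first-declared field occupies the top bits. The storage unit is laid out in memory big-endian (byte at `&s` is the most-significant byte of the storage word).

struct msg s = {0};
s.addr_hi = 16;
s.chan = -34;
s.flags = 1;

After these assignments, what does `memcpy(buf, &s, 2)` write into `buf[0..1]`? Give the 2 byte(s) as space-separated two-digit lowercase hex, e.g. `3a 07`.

[11+:5] addr_hi=16 & 0x1f = 0x10; word=0x8000
[2+:9] chan=-34 & 0x1ff = 0x1de; word=0x8778
[0+:2] flags=1 & 0x3 = 0x1; word=0x8779
word = 0x8779 → big-endian bytes:
  [0]=0x87  [1]=0x79

87 79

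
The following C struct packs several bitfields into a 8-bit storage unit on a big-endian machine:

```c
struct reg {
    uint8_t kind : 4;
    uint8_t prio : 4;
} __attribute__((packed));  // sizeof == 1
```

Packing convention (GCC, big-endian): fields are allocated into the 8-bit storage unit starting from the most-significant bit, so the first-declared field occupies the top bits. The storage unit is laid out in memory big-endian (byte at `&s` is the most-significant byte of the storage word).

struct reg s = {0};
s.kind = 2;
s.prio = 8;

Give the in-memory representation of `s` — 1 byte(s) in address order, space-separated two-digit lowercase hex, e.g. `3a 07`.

[4+:4] kind=2 & 0xf = 0x2; word=0x20
[0+:4] prio=8 & 0xf = 0x8; word=0x28
word = 0x28 → big-endian bytes:
  [0]=0x28

28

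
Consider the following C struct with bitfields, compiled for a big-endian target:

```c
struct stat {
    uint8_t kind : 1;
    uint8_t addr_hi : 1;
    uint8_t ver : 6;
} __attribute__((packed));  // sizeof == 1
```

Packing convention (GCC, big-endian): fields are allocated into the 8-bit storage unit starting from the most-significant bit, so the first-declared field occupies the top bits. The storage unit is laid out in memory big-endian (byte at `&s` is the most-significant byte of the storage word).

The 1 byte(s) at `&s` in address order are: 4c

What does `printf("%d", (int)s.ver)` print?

[0]=0x4c (big-endian) → word 0x4c
kind [7+:1] = (word>>7) & 0x1 = 0
addr_hi [6+:1] = (word>>6) & 0x1 = 1
ver [0+:6] = (word>>0) & 0x3f = 12  ←

12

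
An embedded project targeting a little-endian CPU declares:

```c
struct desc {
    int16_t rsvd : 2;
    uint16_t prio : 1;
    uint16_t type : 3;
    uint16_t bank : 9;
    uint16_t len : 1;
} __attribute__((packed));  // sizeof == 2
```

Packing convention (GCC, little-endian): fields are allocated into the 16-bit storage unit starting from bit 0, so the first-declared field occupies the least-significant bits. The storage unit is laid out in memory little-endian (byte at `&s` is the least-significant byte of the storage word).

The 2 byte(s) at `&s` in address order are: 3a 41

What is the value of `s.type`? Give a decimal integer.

7

[0]=0x3a [1]=0x41 (little-endian) → word 0x413a
rsvd [0+:2] = (word>>0) & 0x3 = 2
prio [2+:1] = (word>>2) & 0x1 = 0
type [3+:3] = (word>>3) & 0x7 = 7  ←
bank [6+:9] = (word>>6) & 0x1ff = 260
len [15+:1] = (word>>15) & 0x1 = 0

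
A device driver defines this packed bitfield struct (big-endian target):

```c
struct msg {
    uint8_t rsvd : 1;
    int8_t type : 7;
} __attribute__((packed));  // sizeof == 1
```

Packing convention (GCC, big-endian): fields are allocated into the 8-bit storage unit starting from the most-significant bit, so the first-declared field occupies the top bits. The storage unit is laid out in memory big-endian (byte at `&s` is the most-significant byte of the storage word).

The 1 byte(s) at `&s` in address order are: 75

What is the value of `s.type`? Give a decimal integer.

[0]=0x75 (big-endian) → word 0x75
rsvd [7+:1] = (word>>7) & 0x1 = 0
type [0+:7] = (word>>0) & 0x7f = 117  ←
type signed 7b, MSB=1: 117 - 128 = -11

-11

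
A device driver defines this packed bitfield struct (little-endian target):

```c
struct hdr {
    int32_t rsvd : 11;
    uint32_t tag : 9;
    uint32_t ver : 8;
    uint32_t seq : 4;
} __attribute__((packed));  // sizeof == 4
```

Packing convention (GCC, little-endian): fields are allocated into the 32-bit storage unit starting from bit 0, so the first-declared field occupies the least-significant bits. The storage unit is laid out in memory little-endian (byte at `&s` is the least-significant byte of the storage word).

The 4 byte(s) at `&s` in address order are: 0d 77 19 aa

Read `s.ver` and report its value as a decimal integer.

[0]=0x0d [1]=0x77 [2]=0x19 [3]=0xaa (little-endian) → word 0xaa19770d
rsvd [0+:11] = (word>>0) & 0x7ff = 1805
tag [11+:9] = (word>>11) & 0x1ff = 302
ver [20+:8] = (word>>20) & 0xff = 161  ←
seq [28+:4] = (word>>28) & 0xf = 10

161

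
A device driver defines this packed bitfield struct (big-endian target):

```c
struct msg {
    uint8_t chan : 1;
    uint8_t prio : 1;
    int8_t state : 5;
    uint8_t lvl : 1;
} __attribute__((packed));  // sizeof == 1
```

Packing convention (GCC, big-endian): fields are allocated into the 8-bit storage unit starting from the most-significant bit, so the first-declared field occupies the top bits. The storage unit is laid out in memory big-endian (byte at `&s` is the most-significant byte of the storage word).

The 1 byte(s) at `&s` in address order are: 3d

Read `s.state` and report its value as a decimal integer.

[0]=0x3d (big-endian) → word 0x3d
chan:1 @ bit 7 → (0x3d>>7)&0x1 = 0x0
prio:1 @ bit 6 → (0x3d>>6)&0x1 = 0x0
state:5 @ bit 1 → (0x3d>>1)&0x1f = 0x1e  ←
lvl:1 @ bit 0 → (0x3d>>0)&0x1 = 0x1
state signed 5b, MSB=1: 30 - 32 = -2

-2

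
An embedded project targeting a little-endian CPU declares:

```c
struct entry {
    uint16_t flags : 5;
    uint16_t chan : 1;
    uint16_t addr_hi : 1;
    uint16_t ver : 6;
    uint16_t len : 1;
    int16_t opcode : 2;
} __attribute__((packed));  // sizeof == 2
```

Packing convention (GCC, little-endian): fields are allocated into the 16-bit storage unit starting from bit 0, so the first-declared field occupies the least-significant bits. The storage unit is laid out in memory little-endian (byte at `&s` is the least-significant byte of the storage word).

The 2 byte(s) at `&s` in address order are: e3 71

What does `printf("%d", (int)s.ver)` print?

35

[0]=0xe3 [1]=0x71 (little-endian) → word 0x71e3
flags:5 @ bit 0 → (0x71e3>>0)&0x1f = 0x3
chan:1 @ bit 5 → (0x71e3>>5)&0x1 = 0x1
addr_hi:1 @ bit 6 → (0x71e3>>6)&0x1 = 0x1
ver:6 @ bit 7 → (0x71e3>>7)&0x3f = 0x23  ←
len:1 @ bit 13 → (0x71e3>>13)&0x1 = 0x1
opcode:2 @ bit 14 → (0x71e3>>14)&0x3 = 0x1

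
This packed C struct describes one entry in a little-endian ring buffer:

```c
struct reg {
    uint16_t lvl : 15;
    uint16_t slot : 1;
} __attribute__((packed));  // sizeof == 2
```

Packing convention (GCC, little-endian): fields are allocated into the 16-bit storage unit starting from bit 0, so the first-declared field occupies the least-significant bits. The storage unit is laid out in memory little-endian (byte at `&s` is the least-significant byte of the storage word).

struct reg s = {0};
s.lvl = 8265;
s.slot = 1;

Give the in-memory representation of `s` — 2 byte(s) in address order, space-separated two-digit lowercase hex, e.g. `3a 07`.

lvl (15b) val=8265 bits=0x2049 at bit 0: 0x2049
slot (1b) val=1 bits=0x1 at bit 15: 0xa049
word = 0xa049 → little-endian bytes:
  [0]=0x49  [1]=0xa0

49 a0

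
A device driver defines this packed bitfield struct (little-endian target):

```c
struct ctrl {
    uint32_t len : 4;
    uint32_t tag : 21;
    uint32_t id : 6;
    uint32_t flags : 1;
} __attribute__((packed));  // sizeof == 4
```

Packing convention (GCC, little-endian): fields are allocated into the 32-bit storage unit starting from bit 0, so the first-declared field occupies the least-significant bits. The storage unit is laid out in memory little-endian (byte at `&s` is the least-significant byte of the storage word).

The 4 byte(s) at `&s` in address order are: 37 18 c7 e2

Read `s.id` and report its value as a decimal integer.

[0]=0x37 [1]=0x18 [2]=0xc7 [3]=0xe2 (little-endian) → word 0xe2c71837
len:4 @ bit 0 → (0xe2c71837>>0)&0xf = 0x7
tag:21 @ bit 4 → (0xe2c71837>>4)&0x1fffff = 0xc7183
id:6 @ bit 25 → (0xe2c71837>>25)&0x3f = 0x31  ←
flags:1 @ bit 31 → (0xe2c71837>>31)&0x1 = 0x1

49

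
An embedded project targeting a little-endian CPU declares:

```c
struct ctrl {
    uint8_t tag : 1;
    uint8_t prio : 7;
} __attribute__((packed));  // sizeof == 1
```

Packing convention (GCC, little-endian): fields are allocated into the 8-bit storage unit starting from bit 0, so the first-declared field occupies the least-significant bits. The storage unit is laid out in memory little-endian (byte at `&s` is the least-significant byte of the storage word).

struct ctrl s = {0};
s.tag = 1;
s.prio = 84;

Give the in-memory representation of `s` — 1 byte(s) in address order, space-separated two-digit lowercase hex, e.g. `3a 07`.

a9

tag:1 = 1 → 0x1 << 0 → word 0x01
prio:7 = 84 → 0x54 << 1 → word 0xa9
word = 0xa9 → little-endian bytes:
  [0]=0xa9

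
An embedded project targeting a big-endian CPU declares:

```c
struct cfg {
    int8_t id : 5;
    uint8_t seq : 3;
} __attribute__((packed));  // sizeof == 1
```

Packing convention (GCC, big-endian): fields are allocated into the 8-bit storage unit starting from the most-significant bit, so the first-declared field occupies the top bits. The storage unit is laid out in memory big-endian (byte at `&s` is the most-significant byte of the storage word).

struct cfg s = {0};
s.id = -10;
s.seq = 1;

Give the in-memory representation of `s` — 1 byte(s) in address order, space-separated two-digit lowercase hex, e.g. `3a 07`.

b1

[3+:5] id=-10 & 0x1f = 0x16; word=0xb0
[0+:3] seq=1 & 0x7 = 0x1; word=0xb1
word = 0xb1 → big-endian bytes:
  [0]=0xb1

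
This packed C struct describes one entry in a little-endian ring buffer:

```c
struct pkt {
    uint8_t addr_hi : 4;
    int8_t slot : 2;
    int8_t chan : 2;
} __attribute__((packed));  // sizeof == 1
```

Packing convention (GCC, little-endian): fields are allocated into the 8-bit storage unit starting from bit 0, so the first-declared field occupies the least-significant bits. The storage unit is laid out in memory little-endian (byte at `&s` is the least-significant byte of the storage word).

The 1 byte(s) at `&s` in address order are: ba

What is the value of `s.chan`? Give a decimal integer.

[0]=0xba (little-endian) → word 0xba
addr_hi:4 @ bit 0 → (0xba>>0)&0xf = 0xa
slot:2 @ bit 4 → (0xba>>4)&0x3 = 0x3
chan:2 @ bit 6 → (0xba>>6)&0x3 = 0x2  ←
chan signed 2b, MSB=1: 2 - 4 = -2

-2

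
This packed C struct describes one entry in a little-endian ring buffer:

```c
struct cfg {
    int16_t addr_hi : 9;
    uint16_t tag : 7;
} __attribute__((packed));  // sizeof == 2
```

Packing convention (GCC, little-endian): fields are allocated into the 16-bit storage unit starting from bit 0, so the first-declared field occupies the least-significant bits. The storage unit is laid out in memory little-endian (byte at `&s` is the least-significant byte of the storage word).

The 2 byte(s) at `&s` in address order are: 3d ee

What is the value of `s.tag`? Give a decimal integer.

[0]=0x3d [1]=0xee (little-endian) → word 0xee3d
addr_hi [0+:9] = (word>>0) & 0x1ff = 61
tag [9+:7] = (word>>9) & 0x7f = 119  ←

119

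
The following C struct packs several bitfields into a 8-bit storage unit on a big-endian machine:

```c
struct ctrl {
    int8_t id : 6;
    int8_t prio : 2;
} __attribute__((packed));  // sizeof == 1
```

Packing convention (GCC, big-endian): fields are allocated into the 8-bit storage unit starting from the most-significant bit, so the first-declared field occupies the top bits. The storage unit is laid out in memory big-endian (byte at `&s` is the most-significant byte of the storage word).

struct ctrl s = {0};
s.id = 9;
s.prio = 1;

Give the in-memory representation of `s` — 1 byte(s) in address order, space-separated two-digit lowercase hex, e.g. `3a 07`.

25

id (6b) val=9 bits=0x9 at bit 2: 0x24
prio (2b) val=1 bits=0x1 at bit 0: 0x25
word = 0x25 → big-endian bytes:
  [0]=0x25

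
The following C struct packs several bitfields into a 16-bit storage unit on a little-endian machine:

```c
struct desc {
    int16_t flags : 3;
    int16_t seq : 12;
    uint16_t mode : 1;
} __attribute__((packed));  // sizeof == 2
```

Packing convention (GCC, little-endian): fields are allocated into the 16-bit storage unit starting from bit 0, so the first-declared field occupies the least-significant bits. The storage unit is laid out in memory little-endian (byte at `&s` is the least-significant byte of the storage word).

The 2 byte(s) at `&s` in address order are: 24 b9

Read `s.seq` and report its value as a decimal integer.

[0]=0x24 [1]=0xb9 (little-endian) → word 0xb924
flags:3 @ bit 0 → (0xb924>>0)&0x7 = 0x4
seq:12 @ bit 3 → (0xb924>>3)&0xfff = 0x724  ←
mode:1 @ bit 15 → (0xb924>>15)&0x1 = 0x1
seq signed 12b, MSB=0: value = 1828

1828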